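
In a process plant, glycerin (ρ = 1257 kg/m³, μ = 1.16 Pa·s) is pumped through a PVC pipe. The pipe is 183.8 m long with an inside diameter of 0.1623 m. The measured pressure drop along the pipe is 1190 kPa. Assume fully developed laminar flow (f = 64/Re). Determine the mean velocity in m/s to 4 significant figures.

For laminar flow, f = 64/Re with Re = ρVD/μ, so Darcy-Weisbach reduces to ΔP = 32μLV/D². Solving for V: V = ΔP·D²/(32μL) = 1.19e+06·(0.1623)²/(32·1.16·183.8) = 4.594 m/s.
Check: Re = ρVD/μ = 1257·4.594·0.1623/1.16 = 808 < 2300, so the laminar assumption holds.

V ≈ 4.594 m/s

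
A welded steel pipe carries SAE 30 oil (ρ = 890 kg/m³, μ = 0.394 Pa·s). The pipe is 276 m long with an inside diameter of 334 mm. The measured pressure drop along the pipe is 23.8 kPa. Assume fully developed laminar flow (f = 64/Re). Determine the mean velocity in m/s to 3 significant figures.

For laminar flow, f = 64/Re with Re = ρVD/μ, so Darcy-Weisbach reduces to ΔP = 32μLV/D². Solving for V: V = ΔP·D²/(32μL) = 2.38e+04·(0.334)²/(32·0.394·276) = 0.763 m/s.
Check: Re = ρVD/μ = 890·0.763·0.334/0.394 = 575.6 < 2300, so the laminar assumption holds.

V ≈ 0.763 m/s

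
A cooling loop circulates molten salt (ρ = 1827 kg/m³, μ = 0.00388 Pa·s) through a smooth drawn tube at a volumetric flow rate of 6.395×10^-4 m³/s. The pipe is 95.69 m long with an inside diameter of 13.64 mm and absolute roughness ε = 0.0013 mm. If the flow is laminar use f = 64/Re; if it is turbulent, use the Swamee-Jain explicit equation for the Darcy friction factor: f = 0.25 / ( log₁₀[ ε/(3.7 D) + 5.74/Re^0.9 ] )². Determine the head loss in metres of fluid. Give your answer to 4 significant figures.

h_f ≈ 164.5 m

Cross-sectional area A = πD²/4 = π(0.01364)²/4 = 0.0001461 m²; mean velocity V = Q/A = 0.0006395/0.0001461 = 4.376 m/s.
Reynolds number Re = ρVD/μ = 1827 · 4.376 · 0.01364 / 0.00388 = 2.811e+04.
Re > 4000 → turbulent. Relative roughness ε/D = 1.3e-06/0.01364 = 9.53e-05. Swamee-Jain: f = 0.25/(log₁₀[9.53e-05/3.7 + 5.74/2.811e+04^0.9])² = 0.25/(log₁₀[2.58e-05 + 0.000569])² = 0.25/(-3.226)² = 0.02402.
Darcy-Weisbach: ΔP = f(L/D)(ρV²/2) = 0.02402·(95.69/0.01364)·(1827·4.376²/2) = 0.02402·7015·1.75e+04 = 2.949e+06 Pa.
Head loss h_f = ΔP/(ρg) = 2.949e+06/(1827·9.81) = 164.5 m.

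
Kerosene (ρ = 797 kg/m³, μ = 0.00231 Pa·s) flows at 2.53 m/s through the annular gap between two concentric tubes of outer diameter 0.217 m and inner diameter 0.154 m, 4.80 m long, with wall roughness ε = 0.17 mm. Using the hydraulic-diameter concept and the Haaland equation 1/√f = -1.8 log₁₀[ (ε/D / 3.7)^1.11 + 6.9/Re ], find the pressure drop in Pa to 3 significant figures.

ΔP ≈ 5370 Pa

Hydraulic diameter D_h = 4A/P = D_o - D_i = 0.217 - 0.154 = 0.063 m.
Re = ρVD_h/μ = 797·2.53·0.063/0.00231 = 5.499e+04.
ε/D_h = 0.00017/0.063 = 0.0027; Haaland gives 1/√f = -1.8 log₁₀[0.000329+0.000125] = 6.016, so f = 0.02763.
ΔP = f(L/D_h)(ρV²/2) = 0.02763·4.8/0.063·2551 = 5370 Pa.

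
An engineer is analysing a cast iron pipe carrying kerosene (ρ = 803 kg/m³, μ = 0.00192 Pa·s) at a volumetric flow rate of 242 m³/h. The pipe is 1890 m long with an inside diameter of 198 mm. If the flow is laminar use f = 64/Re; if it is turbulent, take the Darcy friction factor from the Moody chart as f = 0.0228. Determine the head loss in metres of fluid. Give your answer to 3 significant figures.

h_f ≈ 52.9 m

Q = 242 m³/h = 242/3600 = 0.06722 m³/s.
Cross-sectional area A = πD²/4 = π(0.198)²/4 = 0.03079 m²; mean velocity V = Q/A = 0.06722/0.03079 = 2.183 m/s.
Reynolds number Re = ρVD/μ = 803 · 2.183 · 0.198 / 0.00192 = 1.808e+05.
Re > 4000 → turbulent; use the Moody-chart value f = 0.0228.
Darcy-Weisbach: ΔP = f(L/D)(ρV²/2) = 0.0228·(1890/0.198)·(803·2.183²/2) = 0.0228·9545·1914 = 4.165e+05 Pa.
Head loss h_f = ΔP/(ρg) = 4.165e+05/(803·9.81) = 52.9 m.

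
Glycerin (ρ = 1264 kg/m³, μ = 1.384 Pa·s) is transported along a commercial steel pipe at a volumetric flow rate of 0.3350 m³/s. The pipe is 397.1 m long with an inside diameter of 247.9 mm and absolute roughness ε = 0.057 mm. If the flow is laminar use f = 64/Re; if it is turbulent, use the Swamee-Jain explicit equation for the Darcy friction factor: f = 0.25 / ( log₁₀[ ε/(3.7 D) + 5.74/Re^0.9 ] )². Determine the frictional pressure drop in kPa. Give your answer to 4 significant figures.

ΔP ≈ 1986 kPa

Cross-sectional area A = πD²/4 = π(0.2479)²/4 = 0.04827 m²; mean velocity V = Q/A = 0.335/0.04827 = 6.941 m/s.
Reynolds number Re = ρVD/μ = 1264 · 6.941 · 0.2479 / 1.38 = 1571.
Re < 2300 → laminar flow, so f = 64/Re = 64/1571 = 0.04073 (the turbulent correlation is not needed).
Darcy-Weisbach: ΔP = f(L/D)(ρV²/2) = 0.04073·(397.1/0.2479)·(1264·6.941²/2) = 0.04073·1602·3.045e+04 = 1.986e+06 Pa.
ΔP = 1.986e+06 Pa = 1986 kPa.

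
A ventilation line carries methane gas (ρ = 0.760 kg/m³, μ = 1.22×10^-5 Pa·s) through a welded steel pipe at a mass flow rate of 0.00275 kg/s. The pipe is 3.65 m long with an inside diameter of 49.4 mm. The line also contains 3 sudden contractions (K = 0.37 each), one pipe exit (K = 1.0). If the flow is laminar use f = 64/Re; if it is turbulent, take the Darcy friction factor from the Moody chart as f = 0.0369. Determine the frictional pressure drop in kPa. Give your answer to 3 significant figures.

ΔP ≈ 0.00655 kPa

A = πD²/4 = π(0.0494)²/4 = 0.001917 m²; mean velocity V = ṁ/(ρA) = 0.00275/(0.76 · 0.001917) = 1.888 m/s.
Reynolds number Re = ρVD/μ = 0.76 · 1.888 · 0.0494 / 1.22e-05 = 5810.
Re > 4000 → turbulent; use the Moody-chart value f = 0.0369.
Total minor-loss coefficient ΣK = 3·0.37 + 1·1 = 2.11.
ΔP = [f·L/D + ΣK]·(ρV²/2) = [0.0369·3.65/0.0494 + 2.11]·(0.76·1.888²/2) = [2.726 + 2.11]·1.354 = 6.55 Pa.
ΔP = 6.55 Pa = 0.00655 kPa.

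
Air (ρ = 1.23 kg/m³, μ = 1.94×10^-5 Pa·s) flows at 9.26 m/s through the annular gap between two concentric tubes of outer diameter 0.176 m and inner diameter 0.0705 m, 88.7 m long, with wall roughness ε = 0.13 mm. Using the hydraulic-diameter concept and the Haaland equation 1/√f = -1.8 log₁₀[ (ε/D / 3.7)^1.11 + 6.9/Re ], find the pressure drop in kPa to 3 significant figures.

ΔP ≈ 1.05 kPa

Hydraulic diameter D_h = 4A/P = D_o - D_i = 0.176 - 0.0705 = 0.1055 m.
Re = ρVD_h/μ = 1.23·9.26·0.1055/1.94e-05 = 6.194e+04.
ε/D_h = 0.00013/0.1055 = 0.00123; Haaland gives 1/√f = -1.8 log₁₀[0.000138+0.000111] = 6.486, so f = 0.02377.
ΔP = f(L/D_h)(ρV²/2) = 0.02377·88.7/0.1055·52.73 = 1054 Pa.
ΔP = 1.05 kPa.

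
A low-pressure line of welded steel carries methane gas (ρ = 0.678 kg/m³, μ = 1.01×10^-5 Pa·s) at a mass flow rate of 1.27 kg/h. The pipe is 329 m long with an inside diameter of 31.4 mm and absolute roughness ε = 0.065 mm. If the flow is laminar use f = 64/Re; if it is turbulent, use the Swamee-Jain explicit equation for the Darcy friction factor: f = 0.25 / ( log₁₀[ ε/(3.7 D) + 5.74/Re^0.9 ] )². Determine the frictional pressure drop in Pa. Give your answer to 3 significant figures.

ΔP ≈ 72.5 Pa

ṁ = 1.27 kg/h = 1.27/3600 = 0.0003528 kg/s.
A = πD²/4 = π(0.0314)²/4 = 0.0007744 m²; mean velocity V = ṁ/(ρA) = 0.0003528/(0.678 · 0.0007744) = 0.6719 m/s.
Reynolds number Re = ρVD/μ = 0.678 · 0.6719 · 0.0314 / 1.01e-05 = 1416.
Re < 2300 → laminar flow, so f = 64/Re = 64/1416 = 0.04519 (the turbulent correlation is not needed).
Darcy-Weisbach: ΔP = f(L/D)(ρV²/2) = 0.04519·(329/0.0314)·(0.678·0.6719²/2) = 0.04519·1.048e+04·0.1531 = 72.47 Pa.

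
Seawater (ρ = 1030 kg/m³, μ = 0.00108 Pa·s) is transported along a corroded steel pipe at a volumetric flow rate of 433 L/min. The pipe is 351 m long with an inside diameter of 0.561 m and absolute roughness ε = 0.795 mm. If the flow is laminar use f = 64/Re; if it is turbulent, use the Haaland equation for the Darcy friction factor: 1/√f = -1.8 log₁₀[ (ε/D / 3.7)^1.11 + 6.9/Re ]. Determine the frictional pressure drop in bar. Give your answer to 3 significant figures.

Q = 433 L/min = 433/60000 = 0.007217 m³/s.
Cross-sectional area A = πD²/4 = π(0.561)²/4 = 0.2472 m²; mean velocity V = Q/A = 0.007217/0.2472 = 0.0292 m/s.
Reynolds number Re = ρVD/μ = 1030 · 0.0292 · 0.561 / 0.00108 = 1.562e+04.
Re > 4000 → turbulent. Relative roughness ε/D = 0.000795/0.561 = 0.00142. Haaland: 1/√f = -1.8 log₁₀[(0.00142/3.7)^1.11 + 6.9/1.562e+04] = -1.8 log₁₀[0.000161 + 0.000442] = 5.796, so f = 0.02977.
Darcy-Weisbach: ΔP = f(L/D)(ρV²/2) = 0.02977·(351/0.561)·(1030·0.0292²/2) = 0.02977·625.7·0.439 = 8.177 Pa.
ΔP = 8.177 Pa = 8.18×10^-5 bar.

ΔP ≈ 8.18×10^-5 bar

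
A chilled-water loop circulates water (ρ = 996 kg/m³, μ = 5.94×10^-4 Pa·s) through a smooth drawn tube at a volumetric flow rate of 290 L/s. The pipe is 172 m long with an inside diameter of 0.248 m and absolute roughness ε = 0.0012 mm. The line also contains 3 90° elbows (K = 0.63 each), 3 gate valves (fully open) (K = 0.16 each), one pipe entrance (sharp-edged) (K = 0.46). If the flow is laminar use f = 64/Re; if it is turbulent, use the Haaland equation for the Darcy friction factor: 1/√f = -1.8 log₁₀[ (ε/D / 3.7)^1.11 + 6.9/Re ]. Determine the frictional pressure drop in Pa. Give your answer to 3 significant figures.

ΔP ≈ 177000 Pa

Q = 290 L/s = 290/1000 = 0.29 m³/s.
Cross-sectional area A = πD²/4 = π(0.248)²/4 = 0.04831 m²; mean velocity V = Q/A = 0.29/0.04831 = 6.004 m/s.
Reynolds number Re = ρVD/μ = 996 · 6.004 · 0.248 / 0.000594 = 2.496e+06.
Re > 4000 → turbulent. Relative roughness ε/D = 1.2e-06/0.248 = 4.84e-06. Haaland: 1/√f = -1.8 log₁₀[(4.84e-06/3.7)^1.11 + 6.9/2.496e+06] = -1.8 log₁₀[2.95e-07 + 2.76e-06] = 9.926, so f = 0.01015.
Total minor-loss coefficient ΣK = 3·0.63 + 3·0.16 + 1·0.46 = 2.83.
ΔP = [f·L/D + ΣK]·(ρV²/2) = [0.01015·172/0.248 + 2.83]·(996·6.004²/2) = [7.039 + 2.83]·1.795e+04 = 1.771e+05 Pa.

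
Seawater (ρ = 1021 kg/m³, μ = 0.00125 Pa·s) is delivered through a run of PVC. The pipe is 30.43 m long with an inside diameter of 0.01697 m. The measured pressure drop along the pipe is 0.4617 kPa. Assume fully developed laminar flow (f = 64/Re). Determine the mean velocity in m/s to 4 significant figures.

V ≈ 0.1092 m/s

For laminar flow, f = 64/Re with Re = ρVD/μ, so Darcy-Weisbach reduces to ΔP = 32μLV/D². Solving for V: V = ΔP·D²/(32μL) = 461.7·(0.01697)²/(32·0.00125·30.43) = 0.1092 m/s.
Check: Re = ρVD/μ = 1021·0.1092·0.01697/0.00125 = 1514 < 2300, so the laminar assumption holds.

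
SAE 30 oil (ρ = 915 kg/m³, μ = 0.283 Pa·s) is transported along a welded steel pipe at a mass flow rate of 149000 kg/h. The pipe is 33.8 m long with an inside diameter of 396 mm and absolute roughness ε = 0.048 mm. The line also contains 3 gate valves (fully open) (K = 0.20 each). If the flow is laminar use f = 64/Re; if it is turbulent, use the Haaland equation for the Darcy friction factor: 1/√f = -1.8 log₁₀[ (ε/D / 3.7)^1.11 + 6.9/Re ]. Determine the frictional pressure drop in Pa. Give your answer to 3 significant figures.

ṁ = 149000 kg/h = 149000/3600 = 41.39 kg/s.
A = πD²/4 = π(0.396)²/4 = 0.1232 m²; mean velocity V = ṁ/(ρA) = 41.39/(915 · 0.1232) = 0.3673 m/s.
Reynolds number Re = ρVD/μ = 915 · 0.3673 · 0.396 / 0.283 = 470.2.
Re < 2300 → laminar flow, so f = 64/Re = 64/470.2 = 0.1361 (the turbulent correlation is not needed).
Total minor-loss coefficient ΣK = 3·0.2 = 0.6.
ΔP = [f·L/D + ΣK]·(ρV²/2) = [0.1361·33.8/0.396 + 0.6]·(915·0.3673²/2) = [11.62 + 0.6]·61.71 = 753.9 Pa.

ΔP ≈ 754 Pa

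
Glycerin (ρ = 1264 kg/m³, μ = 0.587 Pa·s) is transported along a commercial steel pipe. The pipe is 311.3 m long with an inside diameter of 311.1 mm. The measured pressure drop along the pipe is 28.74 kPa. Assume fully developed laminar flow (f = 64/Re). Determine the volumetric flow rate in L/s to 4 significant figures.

For laminar flow, f = 64/Re with Re = ρVD/μ, so Darcy-Weisbach reduces to ΔP = 32μLV/D². Solving for V: V = ΔP·D²/(32μL) = 2.874e+04·(0.3111)²/(32·0.587·311.3) = 0.4757 m/s.
Check: Re = ρVD/μ = 1264·0.4757·0.3111/0.587 = 318.7 < 2300, so the laminar assumption holds.
Q = V·A = 0.4757·(π/4·0.3111²) = 0.03616 m³/s = 36.16 L/s.

Q ≈ 36.16 L/s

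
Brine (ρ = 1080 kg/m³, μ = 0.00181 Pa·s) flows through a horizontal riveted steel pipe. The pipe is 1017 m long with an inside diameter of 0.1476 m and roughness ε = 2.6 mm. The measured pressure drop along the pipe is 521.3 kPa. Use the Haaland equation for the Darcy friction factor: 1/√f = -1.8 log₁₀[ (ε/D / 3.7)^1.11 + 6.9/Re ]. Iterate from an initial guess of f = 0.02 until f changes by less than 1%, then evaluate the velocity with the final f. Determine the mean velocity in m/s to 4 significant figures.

V ≈ 1.732 m/s

Rearranging Darcy-Weisbach: V = √(2·ΔP·D/(f·L·ρ)). With ε/D = 0.0026/0.1476 = 0.0176, iterate starting from f = 0.02:
  f = 0.02 → V = √(2·5.213e+05·0.1476/(0.02·1017·1080)) = 2.647 m/s; Re = ρVD/μ = 2.331e+05; f → 0.04662
  f = 0.04662 → V = 1.734 m/s; Re = 1.527e+05; f → 0.04671
Converged (Δf/f < 1%). With the final f = 0.04671: V = √(2·5.213e+05·0.1476/(0.04671·1017·1080)) = 1.732 m/s.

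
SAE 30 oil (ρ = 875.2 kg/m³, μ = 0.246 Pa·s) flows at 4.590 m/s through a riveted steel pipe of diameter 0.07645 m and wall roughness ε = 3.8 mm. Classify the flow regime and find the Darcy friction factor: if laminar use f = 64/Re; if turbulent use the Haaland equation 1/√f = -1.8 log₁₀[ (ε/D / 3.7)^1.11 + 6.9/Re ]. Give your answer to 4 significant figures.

Re = ρVD/μ = 875.2·4.59·0.07645/0.246 = 1248.
Re < 2300 → laminar, so f = 64/Re = 0.05126 (roughness is irrelevant in laminar flow).

f ≈ 0.05126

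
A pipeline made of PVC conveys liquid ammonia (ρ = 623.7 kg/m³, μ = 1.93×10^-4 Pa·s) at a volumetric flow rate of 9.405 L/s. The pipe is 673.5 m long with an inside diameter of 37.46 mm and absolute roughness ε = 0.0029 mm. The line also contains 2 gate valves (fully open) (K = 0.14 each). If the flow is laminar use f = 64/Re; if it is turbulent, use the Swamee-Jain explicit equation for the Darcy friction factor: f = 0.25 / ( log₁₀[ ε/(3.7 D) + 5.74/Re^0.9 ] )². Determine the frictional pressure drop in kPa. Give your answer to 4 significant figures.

ΔP ≈ 5363 kPa

Q = 9.405 L/s = 9.405/1000 = 0.009405 m³/s.
Cross-sectional area A = πD²/4 = π(0.03746)²/4 = 0.001102 m²; mean velocity V = Q/A = 0.009405/0.001102 = 8.534 m/s.
Reynolds number Re = ρVD/μ = 623.7 · 8.534 · 0.03746 / 0.000193 = 1.033e+06.
Re > 4000 → turbulent. Relative roughness ε/D = 2.9e-06/0.03746 = 7.74e-05. Swamee-Jain: f = 0.25/(log₁₀[7.74e-05/3.7 + 5.74/1.033e+06^0.9])² = 0.25/(log₁₀[2.09e-05 + 2.22e-05])² = 0.25/(-4.365)² = 0.01312.
Total minor-loss coefficient ΣK = 2·0.14 = 0.28.
ΔP = [f·L/D + ΣK]·(ρV²/2) = [0.01312·673.5/0.03746 + 0.28]·(623.7·8.534²/2) = [235.9 + 0.28]·2.271e+04 = 5.363e+06 Pa.
ΔP = 5.363e+06 Pa = 5363 kPa.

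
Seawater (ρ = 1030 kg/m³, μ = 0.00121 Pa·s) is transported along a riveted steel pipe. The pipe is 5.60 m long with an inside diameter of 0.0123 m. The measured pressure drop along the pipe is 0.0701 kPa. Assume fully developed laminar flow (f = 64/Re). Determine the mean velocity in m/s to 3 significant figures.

V ≈ 0.0489 m/s

For laminar flow, f = 64/Re with Re = ρVD/μ, so Darcy-Weisbach reduces to ΔP = 32μLV/D². Solving for V: V = ΔP·D²/(32μL) = 70.1·(0.0123)²/(32·0.00121·5.6) = 0.04891 m/s.
Check: Re = ρVD/μ = 1030·0.04891·0.0123/0.00121 = 512.1 < 2300, so the laminar assumption holds.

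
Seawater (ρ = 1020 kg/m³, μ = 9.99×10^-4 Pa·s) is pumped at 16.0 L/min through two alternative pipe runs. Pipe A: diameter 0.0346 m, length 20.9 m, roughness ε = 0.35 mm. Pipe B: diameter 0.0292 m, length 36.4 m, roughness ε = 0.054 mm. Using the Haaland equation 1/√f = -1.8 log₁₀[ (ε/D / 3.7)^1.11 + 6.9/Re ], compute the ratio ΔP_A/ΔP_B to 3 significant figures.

Pipe A: V = Q/A = 0.0002667/0.0009402 = 0.2836 m/s; Re = 1.002e+04; ε/D = 0.0101; Haaland → f = 0.04316; ΔP_A = f(L/D)(ρV²/2) = 1069 Pa.
Pipe B: V = Q/A = 0.0002667/0.0006697 = 0.3982 m/s; Re = 1.187e+04; ε/D = 0.00185; Haaland → f = 0.03216; ΔP_B = f(L/D)(ρV²/2) = 3242 Pa.
ΔP_A/ΔP_B = 1069/3242 = 0.330.

ΔP_A/ΔP_B ≈ 0.330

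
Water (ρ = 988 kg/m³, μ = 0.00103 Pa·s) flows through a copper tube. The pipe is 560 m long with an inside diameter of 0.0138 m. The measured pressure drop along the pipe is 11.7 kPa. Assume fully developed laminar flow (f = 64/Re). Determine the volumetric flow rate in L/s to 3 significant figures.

For laminar flow, f = 64/Re with Re = ρVD/μ, so Darcy-Weisbach reduces to ΔP = 32μLV/D². Solving for V: V = ΔP·D²/(32μL) = 1.17e+04·(0.0138)²/(32·0.00103·560) = 0.1207 m/s.
Check: Re = ρVD/μ = 988·0.1207·0.0138/0.00103 = 1598 < 2300, so the laminar assumption holds.
Q = V·A = 0.1207·(π/4·0.0138²) = 1.806e-05 m³/s = 0.0181 L/s.

Q ≈ 0.0181 L/s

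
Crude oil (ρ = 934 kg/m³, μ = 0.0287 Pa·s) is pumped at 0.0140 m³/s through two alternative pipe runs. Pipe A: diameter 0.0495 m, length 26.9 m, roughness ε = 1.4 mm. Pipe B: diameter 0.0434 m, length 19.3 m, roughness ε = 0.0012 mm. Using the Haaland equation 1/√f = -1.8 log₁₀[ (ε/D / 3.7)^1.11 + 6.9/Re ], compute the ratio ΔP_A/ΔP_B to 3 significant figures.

ΔP_A/ΔP_B ≈ 1.48

Pipe A: V = Q/A = 0.014/0.001924 = 7.275 m/s; Re = 1.172e+04; ε/D = 0.0283; Haaland → f = 0.05856; ΔP_A = f(L/D)(ρV²/2) = 7.865e+05 Pa.
Pipe B: V = Q/A = 0.014/0.001479 = 9.464 m/s; Re = 1.337e+04; ε/D = 2.76e-05; Haaland → f = 0.02859; ΔP_B = f(L/D)(ρV²/2) = 5.318e+05 Pa.
ΔP_A/ΔP_B = 7.865e+05/5.318e+05 = 1.48.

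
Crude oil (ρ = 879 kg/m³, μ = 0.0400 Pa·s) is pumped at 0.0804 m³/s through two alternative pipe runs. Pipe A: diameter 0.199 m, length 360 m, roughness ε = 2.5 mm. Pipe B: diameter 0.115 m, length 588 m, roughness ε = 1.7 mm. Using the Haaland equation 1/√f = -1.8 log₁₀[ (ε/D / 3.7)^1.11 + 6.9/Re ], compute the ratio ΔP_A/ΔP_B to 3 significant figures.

ΔP_A/ΔP_B ≈ 0.0389

Pipe A: V = Q/A = 0.0804/0.0311 = 2.585 m/s; Re = 1.13e+04; ε/D = 0.0126; Haaland → f = 0.04514; ΔP_A = f(L/D)(ρV²/2) = 2.398e+05 Pa.
Pipe B: V = Q/A = 0.0804/0.01039 = 7.741 m/s; Re = 1.956e+04; ε/D = 0.0148; Haaland → f = 0.04576; ΔP_B = f(L/D)(ρV²/2) = 6.161e+06 Pa.
ΔP_A/ΔP_B = 2.398e+05/6.161e+06 = 0.0389.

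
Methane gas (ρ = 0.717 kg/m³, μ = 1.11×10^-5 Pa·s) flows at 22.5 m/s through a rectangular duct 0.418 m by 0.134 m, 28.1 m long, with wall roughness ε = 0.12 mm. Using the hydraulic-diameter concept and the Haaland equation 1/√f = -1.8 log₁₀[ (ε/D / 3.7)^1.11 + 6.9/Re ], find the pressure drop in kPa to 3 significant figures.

ΔP ≈ 0.467 kPa

Hydraulic diameter D_h = 4A/P = 4·(0.418·0.134)/(2·(0.418+0.134)) = 0.224/1.104 = 0.2029 m.
Re = ρVD_h/μ = 0.717·22.5·0.2029/1.11e-05 = 2.95e+05.
ε/D_h = 0.00012/0.2029 = 0.000591; Haaland gives 1/√f = -1.8 log₁₀[6.11e-05+2.34e-05] = 7.332, so f = 0.0186.
ΔP = f(L/D_h)(ρV²/2) = 0.0186·28.1/0.2029·181.5 = 467.5 Pa.
ΔP = 0.467 kPa.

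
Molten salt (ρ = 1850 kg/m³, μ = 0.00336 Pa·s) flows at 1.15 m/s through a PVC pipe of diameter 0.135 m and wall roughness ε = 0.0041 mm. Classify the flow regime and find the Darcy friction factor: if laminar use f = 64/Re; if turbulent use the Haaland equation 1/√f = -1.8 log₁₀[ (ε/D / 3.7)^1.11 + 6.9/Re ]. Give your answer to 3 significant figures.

f ≈ 0.0185

Re = ρVD/μ = 1850·1.15·0.135/0.00336 = 8.548e+04.
Re > 4000 → turbulent. ε/D = 4.1e-06/0.135 = 3.04e-05; Haaland: 1/√f = -1.8 log₁₀[2.26e-06 + 8.07e-05] = 7.346, so f = 0.01853.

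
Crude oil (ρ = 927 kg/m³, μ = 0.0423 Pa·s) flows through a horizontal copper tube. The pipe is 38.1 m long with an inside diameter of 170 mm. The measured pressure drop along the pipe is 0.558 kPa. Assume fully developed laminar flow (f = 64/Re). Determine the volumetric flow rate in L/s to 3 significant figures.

For laminar flow, f = 64/Re with Re = ρVD/μ, so Darcy-Weisbach reduces to ΔP = 32μLV/D². Solving for V: V = ΔP·D²/(32μL) = 558·(0.17)²/(32·0.0423·38.1) = 0.3127 m/s.
Check: Re = ρVD/μ = 927·0.3127·0.17/0.0423 = 1165 < 2300, so the laminar assumption holds.
Q = V·A = 0.3127·(π/4·0.17²) = 0.007097 m³/s = 7.10 L/s.

Q ≈ 7.10 L/s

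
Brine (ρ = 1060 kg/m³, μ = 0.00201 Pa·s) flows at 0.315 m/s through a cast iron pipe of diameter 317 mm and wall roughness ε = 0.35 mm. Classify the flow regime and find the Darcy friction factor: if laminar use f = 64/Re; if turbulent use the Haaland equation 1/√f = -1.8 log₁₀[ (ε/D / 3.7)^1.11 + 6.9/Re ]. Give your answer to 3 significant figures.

f ≈ 0.0239

Re = ρVD/μ = 1060·0.315·0.317/0.00201 = 5.266e+04.
Re > 4000 → turbulent. ε/D = 0.00035/0.317 = 0.0011; Haaland: 1/√f = -1.8 log₁₀[0.000122 + 0.000131] = 6.474, so f = 0.02386.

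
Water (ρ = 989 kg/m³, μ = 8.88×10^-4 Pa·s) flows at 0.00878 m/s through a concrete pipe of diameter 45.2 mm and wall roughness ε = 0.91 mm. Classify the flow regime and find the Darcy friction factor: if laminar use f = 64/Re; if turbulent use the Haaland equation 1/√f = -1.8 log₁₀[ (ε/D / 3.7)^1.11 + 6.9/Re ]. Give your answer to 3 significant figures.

Re = ρVD/μ = 989·0.00878·0.0452/0.000888 = 442.
Re < 2300 → laminar, so f = 64/Re = 0.1448 (roughness is irrelevant in laminar flow).

f ≈ 0.145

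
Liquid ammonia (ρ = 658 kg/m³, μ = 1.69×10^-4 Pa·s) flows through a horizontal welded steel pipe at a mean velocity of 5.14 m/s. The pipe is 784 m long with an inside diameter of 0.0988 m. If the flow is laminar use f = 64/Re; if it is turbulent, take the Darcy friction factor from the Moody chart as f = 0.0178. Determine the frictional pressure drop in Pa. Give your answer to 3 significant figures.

ΔP ≈ 1.23×10^6 Pa

Reynolds number Re = ρVD/μ = 658 · 5.14 · 0.0988 / 0.000169 = 1.977e+06.
Re > 4000 → turbulent; use the Moody-chart value f = 0.0178.
Darcy-Weisbach: ΔP = f(L/D)(ρV²/2) = 0.0178·(784/0.0988)·(658·5.14²/2) = 0.0178·7935·8692 = 1.228e+06 Pa.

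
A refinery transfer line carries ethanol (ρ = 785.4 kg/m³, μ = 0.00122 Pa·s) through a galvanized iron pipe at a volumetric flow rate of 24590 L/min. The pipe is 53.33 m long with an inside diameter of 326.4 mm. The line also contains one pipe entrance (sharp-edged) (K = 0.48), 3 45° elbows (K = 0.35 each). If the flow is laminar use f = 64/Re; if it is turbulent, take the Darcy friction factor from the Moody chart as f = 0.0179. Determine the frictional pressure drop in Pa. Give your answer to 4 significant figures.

Q = 24590 L/min = 24590/60000 = 0.4098 m³/s.
Cross-sectional area A = πD²/4 = π(0.3264)²/4 = 0.08367 m²; mean velocity V = Q/A = 0.4098/0.08367 = 4.898 m/s.
Reynolds number Re = ρVD/μ = 785.4 · 4.898 · 0.3264 / 0.00122 = 1.029e+06.
Re > 4000 → turbulent; use the Moody-chart value f = 0.0179.
Total minor-loss coefficient ΣK = 1·0.48 + 3·0.35 = 1.53.
ΔP = [f·L/D + ΣK]·(ρV²/2) = [0.0179·53.33/0.3264 + 1.53]·(785.4·4.898²/2) = [2.925 + 1.53]·9421 = 4.197e+04 Pa.

ΔP ≈ 41970 Pa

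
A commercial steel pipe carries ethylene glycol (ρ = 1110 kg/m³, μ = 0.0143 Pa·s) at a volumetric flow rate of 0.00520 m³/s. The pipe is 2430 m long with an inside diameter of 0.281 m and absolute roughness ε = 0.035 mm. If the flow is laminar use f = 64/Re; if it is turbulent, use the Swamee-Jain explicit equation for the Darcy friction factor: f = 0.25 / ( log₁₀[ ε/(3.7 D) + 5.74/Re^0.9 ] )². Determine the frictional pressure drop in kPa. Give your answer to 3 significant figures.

Cross-sectional area A = πD²/4 = π(0.281)²/4 = 0.06202 m²; mean velocity V = Q/A = 0.0052/0.06202 = 0.08385 m/s.
Reynolds number Re = ρVD/μ = 1110 · 0.08385 · 0.281 / 0.0143 = 1829.
Re < 2300 → laminar flow, so f = 64/Re = 64/1829 = 0.03499 (the turbulent correlation is not needed).
Darcy-Weisbach: ΔP = f(L/D)(ρV²/2) = 0.03499·(2430/0.281)·(1110·0.08385²/2) = 0.03499·8648·3.902 = 1181 Pa.
ΔP = 1181 Pa = 1.18 kPa.

ΔP ≈ 1.18 kPa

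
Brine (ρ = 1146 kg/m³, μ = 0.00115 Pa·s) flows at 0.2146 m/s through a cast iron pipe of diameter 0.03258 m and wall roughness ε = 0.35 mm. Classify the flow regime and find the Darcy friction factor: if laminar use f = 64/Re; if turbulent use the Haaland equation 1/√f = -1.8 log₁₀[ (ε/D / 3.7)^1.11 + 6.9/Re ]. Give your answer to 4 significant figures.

f ≈ 0.04569

Re = ρVD/μ = 1146·0.2146·0.03258/0.00115 = 6967.
Re > 4000 → turbulent. ε/D = 0.00035/0.03258 = 0.0107; Haaland: 1/√f = -1.8 log₁₀[0.00153 + 0.00099] = 4.678, so f = 0.04569.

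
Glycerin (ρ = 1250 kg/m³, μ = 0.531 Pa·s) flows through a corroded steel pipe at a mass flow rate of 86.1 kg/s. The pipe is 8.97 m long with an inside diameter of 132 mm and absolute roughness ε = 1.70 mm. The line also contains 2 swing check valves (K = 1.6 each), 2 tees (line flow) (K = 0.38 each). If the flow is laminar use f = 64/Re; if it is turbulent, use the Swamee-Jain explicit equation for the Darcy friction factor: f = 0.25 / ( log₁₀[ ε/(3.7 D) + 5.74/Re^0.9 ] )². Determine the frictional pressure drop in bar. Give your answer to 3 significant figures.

ΔP ≈ 1.07 bar

A = πD²/4 = π(0.132)²/4 = 0.01368 m²; mean velocity V = ṁ/(ρA) = 86.1/(1250 · 0.01368) = 5.033 m/s.
Reynolds number Re = ρVD/μ = 1250 · 5.033 · 0.132 / 0.531 = 1564.
Re < 2300 → laminar flow, so f = 64/Re = 64/1564 = 0.04092 (the turbulent correlation is not needed).
Total minor-loss coefficient ΣK = 2·1.6 + 2·0.38 = 3.96.
ΔP = [f·L/D + ΣK]·(ρV²/2) = [0.04092·8.97/0.132 + 3.96]·(1250·5.033²/2) = [2.781 + 3.96]·1.583e+04 = 1.067e+05 Pa.
ΔP = 1.067e+05 Pa = 1.07 bar.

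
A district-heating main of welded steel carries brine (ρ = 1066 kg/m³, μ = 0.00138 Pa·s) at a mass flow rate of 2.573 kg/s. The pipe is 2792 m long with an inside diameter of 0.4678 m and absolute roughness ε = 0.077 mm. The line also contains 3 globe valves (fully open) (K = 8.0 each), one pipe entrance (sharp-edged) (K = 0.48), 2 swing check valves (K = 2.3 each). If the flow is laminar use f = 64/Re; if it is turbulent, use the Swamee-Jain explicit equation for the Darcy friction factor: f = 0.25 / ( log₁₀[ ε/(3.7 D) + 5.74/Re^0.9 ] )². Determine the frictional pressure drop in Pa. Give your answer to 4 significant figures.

A = πD²/4 = π(0.4678)²/4 = 0.1719 m²; mean velocity V = ṁ/(ρA) = 2.573/(1066 · 0.1719) = 0.01404 m/s.
Reynolds number Re = ρVD/μ = 1066 · 0.01404 · 0.4678 / 0.00138 = 5075.
Re > 4000 → turbulent. Relative roughness ε/D = 7.7e-05/0.4678 = 0.000165. Swamee-Jain: f = 0.25/(log₁₀[0.000165/3.7 + 5.74/5075^0.9])² = 0.25/(log₁₀[4.45e-05 + 0.00265])² = 0.25/(-2.569)² = 0.03789.
Total minor-loss coefficient ΣK = 3·8 + 1·0.48 + 2·2.3 = 29.1.
ΔP = [f·L/D + ΣK]·(ρV²/2) = [0.03789·2792/0.4678 + 29.1]·(1066·0.01404²/2) = [226.1 + 29.1]·0.1051 = 26.83 Pa.

ΔP ≈ 26.83 Pa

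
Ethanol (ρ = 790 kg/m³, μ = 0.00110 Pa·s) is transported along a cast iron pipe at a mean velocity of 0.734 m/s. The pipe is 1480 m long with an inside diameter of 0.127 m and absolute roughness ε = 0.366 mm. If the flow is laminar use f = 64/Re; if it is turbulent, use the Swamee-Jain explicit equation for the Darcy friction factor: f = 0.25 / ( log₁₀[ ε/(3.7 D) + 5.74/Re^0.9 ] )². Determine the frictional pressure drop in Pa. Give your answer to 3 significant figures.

Reynolds number Re = ρVD/μ = 790 · 0.734 · 0.127 / 0.0011 = 6.695e+04.
Re > 4000 → turbulent. Relative roughness ε/D = 0.000366/0.127 = 0.00288. Swamee-Jain: f = 0.25/(log₁₀[0.00288/3.7 + 5.74/6.695e+04^0.9])² = 0.25/(log₁₀[0.000779 + 0.00026])² = 0.25/(-2.983)² = 0.02809.
Darcy-Weisbach: ΔP = f(L/D)(ρV²/2) = 0.02809·(1480/0.127)·(790·0.734²/2) = 0.02809·1.165e+04·212.8 = 6.966e+04 Pa.

ΔP ≈ 69700 Pa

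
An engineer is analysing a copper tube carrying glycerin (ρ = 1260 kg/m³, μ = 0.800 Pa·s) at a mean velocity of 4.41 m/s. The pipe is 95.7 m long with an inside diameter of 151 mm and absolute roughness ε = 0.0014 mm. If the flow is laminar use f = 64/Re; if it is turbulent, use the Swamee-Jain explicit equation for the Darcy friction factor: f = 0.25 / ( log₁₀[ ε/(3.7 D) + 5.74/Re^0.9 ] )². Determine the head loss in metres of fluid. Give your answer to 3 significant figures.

h_f ≈ 38.3 m

Reynolds number Re = ρVD/μ = 1260 · 4.41 · 0.151 / 0.8 = 1049.
Re < 2300 → laminar flow, so f = 64/Re = 64/1049 = 0.06102 (the turbulent correlation is not needed).
Darcy-Weisbach: ΔP = f(L/D)(ρV²/2) = 0.06102·(95.7/0.151)·(1260·4.41²/2) = 0.06102·633.8·1.225e+04 = 4.738e+05 Pa.
Head loss h_f = ΔP/(ρg) = 4.738e+05/(1260·9.81) = 38.3 m.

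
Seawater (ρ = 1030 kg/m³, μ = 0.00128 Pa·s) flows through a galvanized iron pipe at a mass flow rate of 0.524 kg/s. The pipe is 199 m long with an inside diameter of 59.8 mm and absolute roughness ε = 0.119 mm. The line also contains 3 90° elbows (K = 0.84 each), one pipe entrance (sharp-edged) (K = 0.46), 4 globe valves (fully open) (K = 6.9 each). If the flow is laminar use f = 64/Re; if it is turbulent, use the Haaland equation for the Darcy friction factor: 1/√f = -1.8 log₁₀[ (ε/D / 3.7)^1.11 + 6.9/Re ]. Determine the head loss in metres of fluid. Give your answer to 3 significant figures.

A = πD²/4 = π(0.0598)²/4 = 0.002809 m²; mean velocity V = ṁ/(ρA) = 0.524/(1030 · 0.002809) = 0.1811 m/s.
Reynolds number Re = ρVD/μ = 1030 · 0.1811 · 0.0598 / 0.00128 = 8716.
Re > 4000 → turbulent. Relative roughness ε/D = 0.000119/0.0598 = 0.00199. Haaland: 1/√f = -1.8 log₁₀[(0.00199/3.7)^1.11 + 6.9/8716] = -1.8 log₁₀[0.000235 + 0.000792] = 5.379, so f = 0.03456.
Total minor-loss coefficient ΣK = 3·0.84 + 1·0.46 + 4·6.9 = 30.6.
ΔP = [f·L/D + ΣK]·(ρV²/2) = [0.03456·199/0.0598 + 30.6]·(1030·0.1811²/2) = [115 + 30.6]·16.9 = 2460 Pa.
Head loss h_f = ΔP/(ρg) = 2460/(1030·9.81) = 0.243 m.

h_f ≈ 0.243 m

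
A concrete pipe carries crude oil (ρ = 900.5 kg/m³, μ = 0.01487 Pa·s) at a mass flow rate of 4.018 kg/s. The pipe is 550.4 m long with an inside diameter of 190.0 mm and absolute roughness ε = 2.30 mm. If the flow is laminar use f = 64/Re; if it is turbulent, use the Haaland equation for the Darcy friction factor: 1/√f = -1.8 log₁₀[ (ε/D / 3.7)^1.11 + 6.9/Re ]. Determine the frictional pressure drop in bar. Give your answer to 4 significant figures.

A = πD²/4 = π(0.19)²/4 = 0.02835 m²; mean velocity V = ṁ/(ρA) = 4.018/(900.5 · 0.02835) = 0.1574 m/s.
Reynolds number Re = ρVD/μ = 900.5 · 0.1574 · 0.19 / 0.0149 = 1811.
Re < 2300 → laminar flow, so f = 64/Re = 64/1811 = 0.03534 (the turbulent correlation is not needed).
Darcy-Weisbach: ΔP = f(L/D)(ρV²/2) = 0.03534·(550.4/0.19)·(900.5·0.1574²/2) = 0.03534·2897·11.15 = 1142 Pa.
ΔP = 1142 Pa = 0.01142 bar.

ΔP ≈ 0.01142 bar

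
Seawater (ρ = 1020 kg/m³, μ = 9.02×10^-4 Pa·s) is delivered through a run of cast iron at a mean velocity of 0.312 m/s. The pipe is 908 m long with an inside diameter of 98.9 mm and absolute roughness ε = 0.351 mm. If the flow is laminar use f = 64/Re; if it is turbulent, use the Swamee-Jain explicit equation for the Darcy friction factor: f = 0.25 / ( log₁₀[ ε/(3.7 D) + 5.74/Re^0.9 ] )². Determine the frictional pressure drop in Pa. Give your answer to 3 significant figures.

ΔP ≈ 14100 Pa

Reynolds number Re = ρVD/μ = 1020 · 0.312 · 0.0989 / 0.000902 = 3.489e+04.
Re > 4000 → turbulent. Relative roughness ε/D = 0.000351/0.0989 = 0.00355. Swamee-Jain: f = 0.25/(log₁₀[0.00355/3.7 + 5.74/3.489e+04^0.9])² = 0.25/(log₁₀[0.000959 + 0.000468])² = 0.25/(-2.845)² = 0.03088.
Darcy-Weisbach: ΔP = f(L/D)(ρV²/2) = 0.03088·(908/0.0989)·(1020·0.312²/2) = 0.03088·9181·49.65 = 1.407e+04 Pa.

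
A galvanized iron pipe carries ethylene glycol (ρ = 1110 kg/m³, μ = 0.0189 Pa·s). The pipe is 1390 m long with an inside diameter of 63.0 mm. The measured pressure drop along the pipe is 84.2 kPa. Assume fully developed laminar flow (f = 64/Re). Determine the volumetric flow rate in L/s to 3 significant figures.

For laminar flow, f = 64/Re with Re = ρVD/μ, so Darcy-Weisbach reduces to ΔP = 32μLV/D². Solving for V: V = ΔP·D²/(32μL) = 8.42e+04·(0.063)²/(32·0.0189·1390) = 0.3975 m/s.
Check: Re = ρVD/μ = 1110·0.3975·0.063/0.0189 = 1471 < 2300, so the laminar assumption holds.
Q = V·A = 0.3975·(π/4·0.063²) = 0.001239 m³/s = 1.24 L/s.

Q ≈ 1.24 L/s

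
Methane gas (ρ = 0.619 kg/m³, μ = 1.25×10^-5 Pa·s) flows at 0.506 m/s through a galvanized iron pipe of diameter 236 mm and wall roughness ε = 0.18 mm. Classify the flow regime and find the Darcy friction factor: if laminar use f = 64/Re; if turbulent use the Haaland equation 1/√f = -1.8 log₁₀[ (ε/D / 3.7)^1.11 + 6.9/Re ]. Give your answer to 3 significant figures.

f ≈ 0.0366

Re = ρVD/μ = 0.619·0.506·0.236/1.25e-05 = 5913.
Re > 4000 → turbulent. ε/D = 0.00018/0.236 = 0.000763; Haaland: 1/√f = -1.8 log₁₀[8.1e-05 + 0.00117] = 5.227, so f = 0.0366.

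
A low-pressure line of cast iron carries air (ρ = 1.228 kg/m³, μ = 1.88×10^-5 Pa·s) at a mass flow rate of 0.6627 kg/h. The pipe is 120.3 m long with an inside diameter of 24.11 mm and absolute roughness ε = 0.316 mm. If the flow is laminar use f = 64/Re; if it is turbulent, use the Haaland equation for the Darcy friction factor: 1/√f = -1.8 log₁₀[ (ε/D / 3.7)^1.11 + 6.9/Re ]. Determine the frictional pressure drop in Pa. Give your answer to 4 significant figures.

ṁ = 0.6627 kg/h = 0.6627/3600 = 0.0001841 kg/s.
A = πD²/4 = π(0.02411)²/4 = 0.0004565 m²; mean velocity V = ṁ/(ρA) = 0.0001841/(1.228 · 0.0004565) = 0.3283 m/s.
Reynolds number Re = ρVD/μ = 1.228 · 0.3283 · 0.02411 / 1.88e-05 = 517.1.
Re < 2300 → laminar flow, so f = 64/Re = 64/517.1 = 0.1238 (the turbulent correlation is not needed).
Darcy-Weisbach: ΔP = f(L/D)(ρV²/2) = 0.1238·(120.3/0.02411)·(1.228·0.3283²/2) = 0.1238·4990·0.0662 = 40.88 Pa.

ΔP ≈ 40.88 Pa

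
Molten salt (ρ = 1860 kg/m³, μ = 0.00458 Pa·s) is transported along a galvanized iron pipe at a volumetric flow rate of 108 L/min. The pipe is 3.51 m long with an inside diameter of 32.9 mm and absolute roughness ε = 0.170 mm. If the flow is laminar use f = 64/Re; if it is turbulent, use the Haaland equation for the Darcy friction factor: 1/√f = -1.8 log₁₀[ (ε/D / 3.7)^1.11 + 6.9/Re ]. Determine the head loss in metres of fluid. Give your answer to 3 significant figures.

Q = 108 L/min = 108/60000 = 0.0018 m³/s.
Cross-sectional area A = πD²/4 = π(0.0329)²/4 = 0.0008501 m²; mean velocity V = Q/A = 0.0018/0.0008501 = 2.117 m/s.
Reynolds number Re = ρVD/μ = 1860 · 2.117 · 0.0329 / 0.00458 = 2.829e+04.
Re > 4000 → turbulent. Relative roughness ε/D = 0.00017/0.0329 = 0.00517. Haaland: 1/√f = -1.8 log₁₀[(0.00517/3.7)^1.11 + 6.9/2.829e+04] = -1.8 log₁₀[0.000678 + 0.000244] = 5.464, so f = 0.0335.
Darcy-Weisbach: ΔP = f(L/D)(ρV²/2) = 0.0335·(3.51/0.0329)·(1860·2.117²/2) = 0.0335·106.7·4169 = 1.49e+04 Pa.
Head loss h_f = ΔP/(ρg) = 1.49e+04/(1860·9.81) = 0.817 m.

h_f ≈ 0.817 m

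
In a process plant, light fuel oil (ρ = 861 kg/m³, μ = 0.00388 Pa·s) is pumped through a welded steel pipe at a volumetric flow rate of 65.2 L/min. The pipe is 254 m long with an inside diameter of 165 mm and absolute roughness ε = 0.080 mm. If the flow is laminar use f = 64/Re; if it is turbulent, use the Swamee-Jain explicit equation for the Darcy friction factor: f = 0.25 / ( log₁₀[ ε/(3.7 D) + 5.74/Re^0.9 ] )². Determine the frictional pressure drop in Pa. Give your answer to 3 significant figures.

ΔP ≈ 58.9 Pa

Q = 65.2 L/min = 65.2/60000 = 0.001087 m³/s.
Cross-sectional area A = πD²/4 = π(0.165)²/4 = 0.02138 m²; mean velocity V = Q/A = 0.001087/0.02138 = 0.05082 m/s.
Reynolds number Re = ρVD/μ = 861 · 0.05082 · 0.165 / 0.00388 = 1861.
Re < 2300 → laminar flow, so f = 64/Re = 64/1861 = 0.03439 (the turbulent correlation is not needed).
Darcy-Weisbach: ΔP = f(L/D)(ρV²/2) = 0.03439·(254/0.165)·(861·0.05082²/2) = 0.03439·1539·1.112 = 58.87 Pa.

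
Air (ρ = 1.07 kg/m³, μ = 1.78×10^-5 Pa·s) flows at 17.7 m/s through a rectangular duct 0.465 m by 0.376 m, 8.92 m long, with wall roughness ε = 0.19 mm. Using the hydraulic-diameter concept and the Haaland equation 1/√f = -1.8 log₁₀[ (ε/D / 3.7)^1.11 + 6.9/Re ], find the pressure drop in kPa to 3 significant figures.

ΔP ≈ 0.0626 kPa

Hydraulic diameter D_h = 4A/P = 4·(0.465·0.376)/(2·(0.465+0.376)) = 0.6994/1.682 = 0.4158 m.
Re = ρVD_h/μ = 1.07·17.7·0.4158/1.78e-05 = 4.424e+05.
ε/D_h = 0.00019/0.4158 = 0.000457; Haaland gives 1/√f = -1.8 log₁₀[4.59e-05+1.56e-05] = 7.58, so f = 0.0174.
ΔP = f(L/D_h)(ρV²/2) = 0.0174·8.92/0.4158·167.6 = 62.58 Pa.
ΔP = 0.0626 kPa.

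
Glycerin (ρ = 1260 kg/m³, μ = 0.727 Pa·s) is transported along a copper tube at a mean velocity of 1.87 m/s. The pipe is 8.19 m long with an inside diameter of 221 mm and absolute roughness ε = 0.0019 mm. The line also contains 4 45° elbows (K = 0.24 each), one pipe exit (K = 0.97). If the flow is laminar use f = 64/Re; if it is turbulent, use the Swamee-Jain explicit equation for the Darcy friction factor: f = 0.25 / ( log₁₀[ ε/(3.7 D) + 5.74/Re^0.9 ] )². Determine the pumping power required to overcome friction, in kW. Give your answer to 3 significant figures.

P ≈ 0.828 kW

Reynolds number Re = ρVD/μ = 1260 · 1.87 · 0.221 / 0.727 = 716.3.
Re < 2300 → laminar flow, so f = 64/Re = 64/716.3 = 0.08935 (the turbulent correlation is not needed).
Total minor-loss coefficient ΣK = 4·0.24 + 1·0.97 = 1.93.
ΔP = [f·L/D + ΣK]·(ρV²/2) = [0.08935·8.19/0.221 + 1.93]·(1260·1.87²/2) = [3.311 + 1.93]·2203 = 1.155e+04 Pa.
Q = V·A = 1.87·0.03836 = 0.07173 m³/s.
Pumping power P = QΔP = 0.07173·1.155e+04 = 828.3 W = 0.828 kW.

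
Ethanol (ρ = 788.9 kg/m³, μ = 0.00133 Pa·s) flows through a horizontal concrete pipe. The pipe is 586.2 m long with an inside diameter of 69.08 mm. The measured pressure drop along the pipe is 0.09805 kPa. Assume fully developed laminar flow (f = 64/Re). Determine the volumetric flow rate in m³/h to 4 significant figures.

Q ≈ 0.2530 m³/h

For laminar flow, f = 64/Re with Re = ρVD/μ, so Darcy-Weisbach reduces to ΔP = 32μLV/D². Solving for V: V = ΔP·D²/(32μL) = 98.05·(0.06908)²/(32·0.00133·586.2) = 0.01875 m/s.
Check: Re = ρVD/μ = 788.9·0.01875·0.06908/0.00133 = 768.5 < 2300, so the laminar assumption holds.
Q = V·A = 0.01875·(π/4·0.06908²) = 7.029e-05 m³/s = 0.2530 m³/h.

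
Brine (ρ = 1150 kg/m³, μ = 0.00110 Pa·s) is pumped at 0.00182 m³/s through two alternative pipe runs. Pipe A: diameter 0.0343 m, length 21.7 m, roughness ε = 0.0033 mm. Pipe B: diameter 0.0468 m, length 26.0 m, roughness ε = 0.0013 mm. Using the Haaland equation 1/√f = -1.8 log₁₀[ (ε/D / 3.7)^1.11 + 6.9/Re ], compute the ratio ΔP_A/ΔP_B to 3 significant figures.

ΔP_A/ΔP_B ≈ 3.74

Pipe A: V = Q/A = 0.00182/0.000924 = 1.97 m/s; Re = 7.063e+04; ε/D = 9.62e-05; Haaland → f = 0.01953; ΔP_A = f(L/D)(ρV²/2) = 2.756e+04 Pa.
Pipe B: V = Q/A = 0.00182/0.00172 = 1.058 m/s; Re = 5.177e+04; ε/D = 2.78e-05; Haaland → f = 0.02062; ΔP_B = f(L/D)(ρV²/2) = 7374 Pa.
ΔP_A/ΔP_B = 2.756e+04/7374 = 3.74.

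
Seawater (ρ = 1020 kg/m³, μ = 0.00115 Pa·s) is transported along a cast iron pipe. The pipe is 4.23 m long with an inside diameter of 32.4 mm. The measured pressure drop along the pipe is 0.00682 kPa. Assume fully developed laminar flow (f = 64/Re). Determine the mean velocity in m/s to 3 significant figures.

V ≈ 0.0460 m/s

For laminar flow, f = 64/Re with Re = ρVD/μ, so Darcy-Weisbach reduces to ΔP = 32μLV/D². Solving for V: V = ΔP·D²/(32μL) = 6.82·(0.0324)²/(32·0.00115·4.23) = 0.04599 m/s.
Check: Re = ρVD/μ = 1020·0.04599·0.0324/0.00115 = 1322 < 2300, so the laminar assumption holds.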